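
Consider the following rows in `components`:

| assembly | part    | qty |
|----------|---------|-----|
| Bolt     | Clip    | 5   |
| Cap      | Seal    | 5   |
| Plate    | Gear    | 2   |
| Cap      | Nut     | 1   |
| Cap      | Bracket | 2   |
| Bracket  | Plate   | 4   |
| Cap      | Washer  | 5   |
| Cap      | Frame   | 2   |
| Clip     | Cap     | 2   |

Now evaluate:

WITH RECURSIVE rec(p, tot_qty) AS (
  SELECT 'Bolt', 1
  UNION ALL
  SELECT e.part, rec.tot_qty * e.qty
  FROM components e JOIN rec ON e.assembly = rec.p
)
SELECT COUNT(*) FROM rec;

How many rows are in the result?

Base: (Bolt, tot_qty=1).
Iteration 1: components of {Bolt} -> Clip = 1*5 = 5.
Iteration 2: components of {Clip} -> Cap = 5*2 = 10.
Iteration 3: components of {Cap} -> Bracket = 10*2 = 20, Frame = 10*2 = 20, Nut = 10*1 = 10, Seal = 10*5 = 50, Washer = 10*5 = 50.
Iteration 4: components of {Bracket,Frame,Nut,Seal,Washer} -> Plate = 20*4 = 80.
Iteration 5: components of {Plate} -> Gear = 80*2 = 160.
Iteration 6: no further components; recursion stops.
Total rows emitted: 10.

10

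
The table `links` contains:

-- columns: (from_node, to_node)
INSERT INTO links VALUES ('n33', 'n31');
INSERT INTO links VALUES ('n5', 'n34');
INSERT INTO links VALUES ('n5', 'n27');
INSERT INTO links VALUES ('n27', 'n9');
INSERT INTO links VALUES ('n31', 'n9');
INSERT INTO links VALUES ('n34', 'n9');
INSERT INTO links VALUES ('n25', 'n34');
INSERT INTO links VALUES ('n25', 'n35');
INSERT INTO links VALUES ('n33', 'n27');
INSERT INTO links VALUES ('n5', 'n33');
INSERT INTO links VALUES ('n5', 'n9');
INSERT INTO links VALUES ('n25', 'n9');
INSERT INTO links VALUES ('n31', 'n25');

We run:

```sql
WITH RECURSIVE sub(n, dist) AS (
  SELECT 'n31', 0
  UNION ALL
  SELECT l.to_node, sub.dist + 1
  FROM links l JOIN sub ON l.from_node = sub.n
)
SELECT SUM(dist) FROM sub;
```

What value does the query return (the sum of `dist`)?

11

Base: (n31, dist=0).
Iteration 1: edges from {n31} -> (n25, dist=1), (n9, dist=1).
Iteration 2: edges from {n25,n9} -> (n34, dist=2), (n35, dist=2), (n9, dist=2).
Iteration 3: edges from {n34,n35,n9} -> (n9, dist=3).
Iteration 4: no outgoing edges from {n9}; recursion stops.
SUM(dist) = 0 + 1 + 1 + 2 + 2 + 2 + 3 = 11.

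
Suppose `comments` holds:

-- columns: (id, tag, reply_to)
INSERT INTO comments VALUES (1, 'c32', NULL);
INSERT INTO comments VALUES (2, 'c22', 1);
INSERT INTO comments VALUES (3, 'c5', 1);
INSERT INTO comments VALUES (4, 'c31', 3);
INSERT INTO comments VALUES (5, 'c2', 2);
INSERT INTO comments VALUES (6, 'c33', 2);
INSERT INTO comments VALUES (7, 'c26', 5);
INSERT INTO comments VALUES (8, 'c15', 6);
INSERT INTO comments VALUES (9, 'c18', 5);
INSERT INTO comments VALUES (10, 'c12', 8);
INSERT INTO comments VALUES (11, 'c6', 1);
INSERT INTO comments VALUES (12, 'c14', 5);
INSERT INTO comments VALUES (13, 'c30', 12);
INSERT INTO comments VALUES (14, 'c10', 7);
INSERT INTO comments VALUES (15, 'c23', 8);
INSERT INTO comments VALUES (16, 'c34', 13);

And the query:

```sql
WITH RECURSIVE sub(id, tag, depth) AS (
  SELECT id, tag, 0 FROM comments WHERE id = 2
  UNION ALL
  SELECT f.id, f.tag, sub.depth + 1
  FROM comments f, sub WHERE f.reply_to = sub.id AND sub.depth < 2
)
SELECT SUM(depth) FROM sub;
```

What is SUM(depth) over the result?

10

Base: id=2 (c22) at depth 0.
Iteration 1: rows with reply_to in {2} -> c2 (id 5, depth 1), c33 (id 6, depth 1).
Iteration 2: rows with reply_to in {5,6} -> c26 (id 7, depth 2), c15 (id 8, depth 2), c18 (id 9, depth 2), c14 (id 12, depth 2).
Iteration 3: depth < 2 fails for all current rows; recursion stops.
SUM(depth) = 0 + 1 + 1 + 2 + 2 + 2 + 2 = 10.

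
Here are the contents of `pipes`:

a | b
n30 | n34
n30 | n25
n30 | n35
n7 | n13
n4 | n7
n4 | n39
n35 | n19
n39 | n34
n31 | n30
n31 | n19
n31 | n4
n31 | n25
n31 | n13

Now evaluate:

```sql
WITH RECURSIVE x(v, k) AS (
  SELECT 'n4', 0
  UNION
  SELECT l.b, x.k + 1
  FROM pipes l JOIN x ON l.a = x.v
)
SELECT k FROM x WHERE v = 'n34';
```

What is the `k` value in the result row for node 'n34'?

2

Base: (n4, k=0).
Iteration 1: edges from {n4} -> (n39, k=1), (n7, k=1).
Iteration 2: edges from {n39,n7} -> (n13, k=2), (n34, k=2).
Iteration 3: no outgoing edges from {n13,n34}; recursion stops.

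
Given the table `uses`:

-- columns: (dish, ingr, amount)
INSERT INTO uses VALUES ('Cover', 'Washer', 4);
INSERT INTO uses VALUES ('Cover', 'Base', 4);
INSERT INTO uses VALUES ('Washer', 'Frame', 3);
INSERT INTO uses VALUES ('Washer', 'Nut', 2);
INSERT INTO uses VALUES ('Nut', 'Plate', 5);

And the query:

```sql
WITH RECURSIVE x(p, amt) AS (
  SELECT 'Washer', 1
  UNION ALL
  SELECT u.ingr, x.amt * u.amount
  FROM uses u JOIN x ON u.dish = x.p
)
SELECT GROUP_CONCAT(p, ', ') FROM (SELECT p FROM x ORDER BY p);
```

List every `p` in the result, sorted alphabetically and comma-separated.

Base: (Washer, amt=1).
Iteration 1: components of {Washer} -> Frame = 1*3 = 3, Nut = 1*2 = 2.
Iteration 2: components of {Frame,Nut} -> Plate = 2*5 = 10.
Iteration 3: no further components; recursion stops.

Frame, Nut, Plate, Washer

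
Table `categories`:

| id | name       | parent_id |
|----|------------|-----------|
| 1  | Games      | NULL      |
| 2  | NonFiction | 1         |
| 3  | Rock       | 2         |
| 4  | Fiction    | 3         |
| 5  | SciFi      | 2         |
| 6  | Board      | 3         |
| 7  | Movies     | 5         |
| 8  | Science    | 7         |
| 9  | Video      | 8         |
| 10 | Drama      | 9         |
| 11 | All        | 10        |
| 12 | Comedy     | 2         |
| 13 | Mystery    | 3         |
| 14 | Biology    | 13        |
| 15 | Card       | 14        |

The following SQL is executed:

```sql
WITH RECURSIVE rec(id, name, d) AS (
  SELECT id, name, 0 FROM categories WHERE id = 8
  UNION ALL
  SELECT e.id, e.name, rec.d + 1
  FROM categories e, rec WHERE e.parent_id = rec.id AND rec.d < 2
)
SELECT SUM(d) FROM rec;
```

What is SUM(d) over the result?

3

Base: id=8 (Science) at d 0.
Iteration 1: rows with parent_id in {8} -> Video (id 9, d 1).
Iteration 2: rows with parent_id in {9} -> Drama (id 10, d 2).
Iteration 3: d < 2 fails for all current rows; recursion stops.
SUM(d) = 0 + 1 + 2 = 3.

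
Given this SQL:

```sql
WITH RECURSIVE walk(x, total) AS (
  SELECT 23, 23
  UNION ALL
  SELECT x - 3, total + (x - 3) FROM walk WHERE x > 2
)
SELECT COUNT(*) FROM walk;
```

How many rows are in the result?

8

Base: x=23, total=23.
Iteration 1: 23 > 2 holds -> x = 23 - 3 = 20, total = 23 + 20 = 43.
Iteration 2: 20 > 2 holds -> x = 20 - 3 = 17, total = 43 + 17 = 60.
Iteration 3: 17 > 2 holds -> x = 17 - 3 = 14, total = 60 + 14 = 74.
Iteration 4: 14 > 2 holds -> x = 14 - 3 = 11, total = 74 + 11 = 85.
Iteration 5: 11 > 2 holds -> x = 11 - 3 = 8, total = 85 + 8 = 93.
Iteration 6: 8 > 2 holds -> x = 8 - 3 = 5, total = 93 + 5 = 98.
Iteration 7: 5 > 2 holds -> x = 5 - 3 = 2, total = 98 + 2 = 100.
Iteration 8: 2 > 2 fails; recursion stops.
Total rows emitted: 8.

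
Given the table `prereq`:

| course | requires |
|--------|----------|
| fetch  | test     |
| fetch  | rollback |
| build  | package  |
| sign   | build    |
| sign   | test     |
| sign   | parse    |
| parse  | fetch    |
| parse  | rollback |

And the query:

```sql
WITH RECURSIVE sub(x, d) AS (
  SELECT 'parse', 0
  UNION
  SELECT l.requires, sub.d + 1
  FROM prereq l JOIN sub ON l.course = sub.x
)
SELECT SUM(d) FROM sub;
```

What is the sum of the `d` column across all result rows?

Base: (parse, d=0).
Iteration 1: edges from {parse} -> (fetch, d=1), (rollback, d=1).
Iteration 2: edges from {fetch,rollback} -> (rollback, d=2), (test, d=2).
Iteration 3: no outgoing edges from {rollback,test}; recursion stops.
SUM(d) = 0 + 1 + 1 + 2 + 2 = 6.

6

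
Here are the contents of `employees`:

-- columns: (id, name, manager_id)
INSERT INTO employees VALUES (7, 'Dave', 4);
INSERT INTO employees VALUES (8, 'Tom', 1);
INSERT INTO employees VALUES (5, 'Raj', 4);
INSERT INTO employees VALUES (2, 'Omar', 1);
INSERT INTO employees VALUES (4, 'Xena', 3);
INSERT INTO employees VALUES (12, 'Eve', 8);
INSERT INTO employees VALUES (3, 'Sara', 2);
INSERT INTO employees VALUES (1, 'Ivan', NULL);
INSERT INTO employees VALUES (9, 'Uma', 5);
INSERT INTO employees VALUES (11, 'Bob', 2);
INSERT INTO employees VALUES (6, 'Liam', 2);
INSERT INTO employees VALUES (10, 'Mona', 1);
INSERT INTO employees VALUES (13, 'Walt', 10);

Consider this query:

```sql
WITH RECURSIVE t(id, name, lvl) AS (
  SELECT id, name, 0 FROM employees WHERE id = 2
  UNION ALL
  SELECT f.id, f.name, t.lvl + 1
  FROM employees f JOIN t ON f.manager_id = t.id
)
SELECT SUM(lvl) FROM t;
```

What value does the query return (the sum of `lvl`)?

Base: id=2 (Omar) at lvl 0.
Iteration 1: rows with manager_id in {2} -> Sara (id 3, lvl 1), Liam (id 6, lvl 1), Bob (id 11, lvl 1).
Iteration 2: rows with manager_id in {3,6,11} -> Xena (id 4, lvl 2).
Iteration 3: rows with manager_id in {4} -> Raj (id 5, lvl 3), Dave (id 7, lvl 3).
Iteration 4: rows with manager_id in {5,7} -> Uma (id 9, lvl 4).
Iteration 5: no rows with manager_id in {9}; recursion stops.
SUM(lvl) = 0 + 1 + 1 + 1 + 2 + 3 + 3 + 4 = 15.

15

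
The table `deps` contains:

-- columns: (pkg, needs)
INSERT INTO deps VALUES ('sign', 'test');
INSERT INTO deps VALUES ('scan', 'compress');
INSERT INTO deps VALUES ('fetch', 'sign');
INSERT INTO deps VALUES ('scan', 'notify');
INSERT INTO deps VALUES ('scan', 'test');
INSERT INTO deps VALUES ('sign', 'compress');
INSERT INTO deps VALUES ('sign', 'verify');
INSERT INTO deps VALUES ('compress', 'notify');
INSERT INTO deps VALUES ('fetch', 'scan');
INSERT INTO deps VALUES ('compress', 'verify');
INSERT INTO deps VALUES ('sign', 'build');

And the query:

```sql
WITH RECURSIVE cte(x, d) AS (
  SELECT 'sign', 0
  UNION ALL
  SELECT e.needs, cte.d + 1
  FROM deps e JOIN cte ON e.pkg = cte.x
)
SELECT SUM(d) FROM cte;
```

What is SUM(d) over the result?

8

Base: (sign, d=0).
Iteration 1: edges from {sign} -> (build, d=1), (compress, d=1), (test, d=1), (verify, d=1).
Iteration 2: edges from {build,compress,test,verify} -> (notify, d=2), (verify, d=2).
Iteration 3: no outgoing edges from {notify,verify}; recursion stops.
SUM(d) = 0 + 1 + 1 + 1 + 1 + 2 + 2 = 8.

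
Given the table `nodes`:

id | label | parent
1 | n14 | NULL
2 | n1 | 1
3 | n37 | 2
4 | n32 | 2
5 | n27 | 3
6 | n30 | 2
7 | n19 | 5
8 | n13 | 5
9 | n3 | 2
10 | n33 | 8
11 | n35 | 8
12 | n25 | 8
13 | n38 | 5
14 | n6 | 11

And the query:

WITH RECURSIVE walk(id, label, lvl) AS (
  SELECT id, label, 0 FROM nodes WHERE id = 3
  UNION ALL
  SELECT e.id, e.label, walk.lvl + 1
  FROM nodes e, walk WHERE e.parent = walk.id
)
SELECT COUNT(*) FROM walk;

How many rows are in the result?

9

Base: id=3 (n37) at lvl 0.
Iteration 1: rows with parent in {3} -> n27 (id 5, lvl 1).
Iteration 2: rows with parent in {5} -> n19 (id 7, lvl 2), n13 (id 8, lvl 2), n38 (id 13, lvl 2).
Iteration 3: rows with parent in {7,8,13} -> n33 (id 10, lvl 3), n35 (id 11, lvl 3), n25 (id 12, lvl 3).
Iteration 4: rows with parent in {10,11,12} -> n6 (id 14, lvl 4).
Iteration 5: no rows with parent in {14}; recursion stops.
Total rows emitted: 9.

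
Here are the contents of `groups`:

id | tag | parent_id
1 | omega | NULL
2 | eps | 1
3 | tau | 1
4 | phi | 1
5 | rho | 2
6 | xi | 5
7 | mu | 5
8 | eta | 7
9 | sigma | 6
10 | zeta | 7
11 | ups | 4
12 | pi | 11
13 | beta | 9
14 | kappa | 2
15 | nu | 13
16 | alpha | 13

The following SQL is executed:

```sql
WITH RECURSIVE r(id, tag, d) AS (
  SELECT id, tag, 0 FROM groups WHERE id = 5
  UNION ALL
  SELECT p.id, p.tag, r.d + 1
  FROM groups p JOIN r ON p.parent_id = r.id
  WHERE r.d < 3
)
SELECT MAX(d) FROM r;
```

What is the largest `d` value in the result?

3

Base: id=5 (rho) at d 0.
Iteration 1: rows with parent_id in {5} -> xi (id 6, d 1), mu (id 7, d 1).
Iteration 2: rows with parent_id in {6,7} -> eta (id 8, d 2), sigma (id 9, d 2), zeta (id 10, d 2).
Iteration 3: rows with parent_id in {8,9,10} -> beta (id 13, d 3).
Iteration 4: d < 3 fails for all current rows; recursion stops.
d values: 0, 1, 1, 2, 2, 2, 3; the maximum is 3.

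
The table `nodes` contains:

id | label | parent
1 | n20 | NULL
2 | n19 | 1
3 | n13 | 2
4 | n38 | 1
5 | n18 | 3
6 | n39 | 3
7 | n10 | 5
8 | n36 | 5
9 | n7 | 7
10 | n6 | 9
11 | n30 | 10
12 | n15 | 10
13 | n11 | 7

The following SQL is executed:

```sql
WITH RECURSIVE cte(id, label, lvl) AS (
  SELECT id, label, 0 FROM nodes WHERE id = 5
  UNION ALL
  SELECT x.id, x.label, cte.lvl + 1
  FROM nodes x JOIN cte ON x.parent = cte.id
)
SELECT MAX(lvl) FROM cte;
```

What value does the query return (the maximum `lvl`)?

Base: id=5 (n18) at lvl 0.
Iteration 1: rows with parent in {5} -> n10 (id 7, lvl 1), n36 (id 8, lvl 1).
Iteration 2: rows with parent in {7,8} -> n7 (id 9, lvl 2), n11 (id 13, lvl 2).
Iteration 3: rows with parent in {9,13} -> n6 (id 10, lvl 3).
Iteration 4: rows with parent in {10} -> n30 (id 11, lvl 4), n15 (id 12, lvl 4).
Iteration 5: no rows with parent in {11,12}; recursion stops.
lvl values: 0, 1, 1, 2, 2, 3, 4, 4; the maximum is 4.

4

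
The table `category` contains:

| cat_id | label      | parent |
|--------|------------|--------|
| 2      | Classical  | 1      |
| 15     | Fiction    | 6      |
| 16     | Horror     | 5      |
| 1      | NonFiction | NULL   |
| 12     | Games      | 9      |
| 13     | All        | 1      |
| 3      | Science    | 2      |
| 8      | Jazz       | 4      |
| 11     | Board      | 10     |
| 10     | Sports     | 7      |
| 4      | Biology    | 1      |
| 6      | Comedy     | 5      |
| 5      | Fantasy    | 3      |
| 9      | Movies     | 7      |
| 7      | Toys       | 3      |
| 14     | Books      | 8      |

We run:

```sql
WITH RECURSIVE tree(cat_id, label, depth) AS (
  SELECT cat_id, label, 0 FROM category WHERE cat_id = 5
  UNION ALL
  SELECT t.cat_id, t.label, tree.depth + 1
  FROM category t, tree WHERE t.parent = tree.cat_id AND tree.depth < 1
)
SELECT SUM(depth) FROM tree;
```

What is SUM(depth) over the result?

Base: cat_id=5 (Fantasy) at depth 0.
Iteration 1: rows with parent in {5} -> Comedy (id 6, depth 1), Horror (id 16, depth 1).
Iteration 2: depth < 1 fails for all current rows; recursion stops.
SUM(depth) = 0 + 1 + 1 = 2.

2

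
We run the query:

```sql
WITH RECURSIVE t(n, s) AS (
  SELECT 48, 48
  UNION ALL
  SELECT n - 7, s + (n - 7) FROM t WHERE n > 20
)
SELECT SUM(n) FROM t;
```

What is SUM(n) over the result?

Base: n=48, s=48.
Iteration 1: 48 > 20 holds -> n = 48 - 7 = 41, s = 48 + 41 = 89.
Iteration 2: 41 > 20 holds -> n = 41 - 7 = 34, s = 89 + 34 = 123.
Iteration 3: 34 > 20 holds -> n = 34 - 7 = 27, s = 123 + 27 = 150.
Iteration 4: 27 > 20 holds -> n = 27 - 7 = 20, s = 150 + 20 = 170.
Iteration 5: 20 > 20 fails; recursion stops.
SUM(n) = 48 + 41 + 34 + 27 + 20 = 170.

170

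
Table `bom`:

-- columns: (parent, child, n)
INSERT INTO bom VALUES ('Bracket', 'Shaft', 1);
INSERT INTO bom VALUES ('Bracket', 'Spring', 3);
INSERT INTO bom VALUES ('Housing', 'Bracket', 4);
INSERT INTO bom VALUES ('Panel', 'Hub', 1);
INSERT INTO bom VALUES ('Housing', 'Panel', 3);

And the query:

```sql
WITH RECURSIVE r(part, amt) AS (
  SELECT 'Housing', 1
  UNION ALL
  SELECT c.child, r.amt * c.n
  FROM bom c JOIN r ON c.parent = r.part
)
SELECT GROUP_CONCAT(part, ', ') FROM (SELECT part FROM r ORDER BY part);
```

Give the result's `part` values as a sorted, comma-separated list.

Base: (Housing, amt=1).
Iteration 1: components of {Housing} -> Bracket = 1*4 = 4, Panel = 1*3 = 3.
Iteration 2: components of {Bracket,Panel} -> Hub = 3*1 = 3, Shaft = 4*1 = 4, Spring = 4*3 = 12.
Iteration 3: no further components; recursion stops.

Bracket, Housing, Hub, Panel, Shaft, Spring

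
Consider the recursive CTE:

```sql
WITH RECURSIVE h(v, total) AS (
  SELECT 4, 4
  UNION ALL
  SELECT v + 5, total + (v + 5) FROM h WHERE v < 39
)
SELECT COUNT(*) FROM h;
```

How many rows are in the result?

8

Base: v=4, total=4.
Iteration 1: 4 < 39 holds -> v = 4 + 5 = 9, total = 4 + 9 = 13.
Iteration 2: 9 < 39 holds -> v = 9 + 5 = 14, total = 13 + 14 = 27.
Iteration 3: 14 < 39 holds -> v = 14 + 5 = 19, total = 27 + 19 = 46.
Iteration 4: 19 < 39 holds -> v = 19 + 5 = 24, total = 46 + 24 = 70.
Iteration 5: 24 < 39 holds -> v = 24 + 5 = 29, total = 70 + 29 = 99.
Iteration 6: 29 < 39 holds -> v = 29 + 5 = 34, total = 99 + 34 = 133.
Iteration 7: 34 < 39 holds -> v = 34 + 5 = 39, total = 133 + 39 = 172.
Iteration 8: 39 < 39 fails; recursion stops.
Total rows emitted: 8.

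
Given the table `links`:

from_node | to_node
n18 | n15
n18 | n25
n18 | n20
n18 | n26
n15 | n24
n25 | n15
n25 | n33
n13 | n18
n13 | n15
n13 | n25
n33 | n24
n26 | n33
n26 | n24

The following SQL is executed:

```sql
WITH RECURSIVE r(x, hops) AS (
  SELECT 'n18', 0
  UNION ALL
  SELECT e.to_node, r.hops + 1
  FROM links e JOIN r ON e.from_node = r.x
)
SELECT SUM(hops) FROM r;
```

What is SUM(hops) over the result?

Base: (n18, hops=0).
Iteration 1: edges from {n18} -> (n15, hops=1), (n20, hops=1), (n25, hops=1), (n26, hops=1).
Iteration 2: edges from {n15,n20,n25,n26} -> (n15, hops=2), (n24, hops=2) x2, (n33, hops=2) x2. [UNION ALL keeps all 5 new rows, including repeats]
Iteration 3: edges from {n15,n24,n33} -> (n24, hops=3) x3. [UNION ALL keeps all 3 new rows, including repeats]
Iteration 4: no outgoing edges from {n24}; recursion stops.
SUM(hops) = 0 + 1 + 1 + 1 + 1 + 2 + 2 + 2 + 2 + 2 + 3 + 3 + 3 = 23.

23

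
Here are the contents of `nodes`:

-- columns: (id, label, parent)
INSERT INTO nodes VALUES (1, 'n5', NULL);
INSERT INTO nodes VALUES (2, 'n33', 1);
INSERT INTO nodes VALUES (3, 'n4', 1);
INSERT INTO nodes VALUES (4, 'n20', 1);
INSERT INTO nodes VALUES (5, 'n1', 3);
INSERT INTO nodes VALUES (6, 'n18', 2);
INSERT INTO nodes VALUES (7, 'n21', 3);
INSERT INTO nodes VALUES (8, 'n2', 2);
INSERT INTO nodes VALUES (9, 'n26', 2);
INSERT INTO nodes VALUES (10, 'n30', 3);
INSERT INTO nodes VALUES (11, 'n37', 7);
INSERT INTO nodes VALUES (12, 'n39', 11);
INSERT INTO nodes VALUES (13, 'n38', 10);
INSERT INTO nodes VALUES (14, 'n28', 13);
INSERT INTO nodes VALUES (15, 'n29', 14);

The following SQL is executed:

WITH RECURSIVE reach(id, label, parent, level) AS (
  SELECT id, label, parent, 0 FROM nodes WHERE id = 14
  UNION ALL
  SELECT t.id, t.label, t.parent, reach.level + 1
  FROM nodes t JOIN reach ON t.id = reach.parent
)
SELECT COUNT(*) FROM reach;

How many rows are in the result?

Base: id=14 (n28), parent=13, level 0.
Iteration 1: join on id=13 -> n38 (id 13, parent=10, level 1).
Iteration 2: join on id=10 -> n30 (id 10, parent=3, level 2).
Iteration 3: join on id=3 -> n4 (id 3, parent=1, level 3).
Iteration 4: join on id=1 -> n5 (id 1, parent=NULL, level 4).
Iteration 5: parent is NULL; no match; recursion stops.
Total rows emitted: 5.

5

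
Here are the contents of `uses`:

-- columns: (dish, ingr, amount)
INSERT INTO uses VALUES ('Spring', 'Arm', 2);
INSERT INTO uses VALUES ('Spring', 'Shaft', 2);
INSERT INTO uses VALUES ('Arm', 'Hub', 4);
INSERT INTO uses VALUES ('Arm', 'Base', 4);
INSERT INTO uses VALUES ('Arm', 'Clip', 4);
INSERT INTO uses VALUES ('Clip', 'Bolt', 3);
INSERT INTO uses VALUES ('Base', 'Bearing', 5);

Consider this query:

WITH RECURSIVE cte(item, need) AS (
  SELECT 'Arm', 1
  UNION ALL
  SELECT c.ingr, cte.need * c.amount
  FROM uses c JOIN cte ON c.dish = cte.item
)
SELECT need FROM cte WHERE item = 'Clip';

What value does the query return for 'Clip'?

4

Base: (Arm, need=1).
Iteration 1: components of {Arm} -> Base = 1*4 = 4, Clip = 1*4 = 4, Hub = 1*4 = 4.
Iteration 2: components of {Base,Clip,Hub} -> Bearing = 4*5 = 20, Bolt = 4*3 = 12.
Iteration 3: no further components; recursion stops.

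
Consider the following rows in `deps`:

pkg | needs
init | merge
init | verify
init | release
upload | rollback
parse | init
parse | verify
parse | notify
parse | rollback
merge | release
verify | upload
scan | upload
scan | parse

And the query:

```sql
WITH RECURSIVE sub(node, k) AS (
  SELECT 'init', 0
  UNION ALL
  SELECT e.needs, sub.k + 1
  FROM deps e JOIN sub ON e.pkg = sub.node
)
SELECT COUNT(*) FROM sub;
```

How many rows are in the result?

7

Base: (init, k=0).
Iteration 1: edges from {init} -> (merge, k=1), (release, k=1), (verify, k=1).
Iteration 2: edges from {merge,release,verify} -> (release, k=2), (upload, k=2).
Iteration 3: edges from {release,upload} -> (rollback, k=3).
Iteration 4: no outgoing edges from {rollback}; recursion stops.
Total rows emitted: 7.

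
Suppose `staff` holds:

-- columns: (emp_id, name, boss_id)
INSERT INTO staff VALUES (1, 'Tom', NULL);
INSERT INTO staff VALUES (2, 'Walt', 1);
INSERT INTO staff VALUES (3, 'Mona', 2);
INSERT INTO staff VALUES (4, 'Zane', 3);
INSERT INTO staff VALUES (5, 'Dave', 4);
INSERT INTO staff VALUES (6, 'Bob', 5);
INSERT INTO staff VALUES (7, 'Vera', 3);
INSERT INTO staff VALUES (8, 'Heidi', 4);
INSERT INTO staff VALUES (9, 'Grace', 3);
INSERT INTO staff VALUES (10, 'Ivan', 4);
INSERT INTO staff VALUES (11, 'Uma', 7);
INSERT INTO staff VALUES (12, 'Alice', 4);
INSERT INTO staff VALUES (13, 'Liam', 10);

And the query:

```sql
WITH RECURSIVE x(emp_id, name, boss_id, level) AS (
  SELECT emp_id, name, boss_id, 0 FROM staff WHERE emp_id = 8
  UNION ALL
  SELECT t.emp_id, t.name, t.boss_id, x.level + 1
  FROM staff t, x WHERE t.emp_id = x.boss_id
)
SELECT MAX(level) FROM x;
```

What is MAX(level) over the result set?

Base: emp_id=8 (Heidi), boss_id=4, level 0.
Iteration 1: join on emp_id=4 -> Zane (id 4, boss_id=3, level 1).
Iteration 2: join on emp_id=3 -> Mona (id 3, boss_id=2, level 2).
Iteration 3: join on emp_id=2 -> Walt (id 2, boss_id=1, level 3).
Iteration 4: join on emp_id=1 -> Tom (id 1, boss_id=NULL, level 4).
Iteration 5: boss_id is NULL; no match; recursion stops.
level values: 0, 1, 2, 3, 4; the maximum is 4.

4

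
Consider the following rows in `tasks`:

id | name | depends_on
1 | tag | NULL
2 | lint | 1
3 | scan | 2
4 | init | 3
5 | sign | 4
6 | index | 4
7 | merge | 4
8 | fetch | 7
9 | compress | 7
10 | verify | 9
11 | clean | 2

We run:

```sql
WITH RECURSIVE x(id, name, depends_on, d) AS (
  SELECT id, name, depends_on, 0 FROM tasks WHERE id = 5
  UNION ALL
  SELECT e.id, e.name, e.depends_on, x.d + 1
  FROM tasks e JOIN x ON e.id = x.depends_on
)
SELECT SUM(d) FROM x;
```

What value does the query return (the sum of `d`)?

10

Base: id=5 (sign), depends_on=4, d 0.
Iteration 1: join on id=4 -> init (id 4, depends_on=3, d 1).
Iteration 2: join on id=3 -> scan (id 3, depends_on=2, d 2).
Iteration 3: join on id=2 -> lint (id 2, depends_on=1, d 3).
Iteration 4: join on id=1 -> tag (id 1, depends_on=NULL, d 4).
Iteration 5: depends_on is NULL; no match; recursion stops.
SUM(d) = 0 + 1 + 2 + 3 + 4 = 10.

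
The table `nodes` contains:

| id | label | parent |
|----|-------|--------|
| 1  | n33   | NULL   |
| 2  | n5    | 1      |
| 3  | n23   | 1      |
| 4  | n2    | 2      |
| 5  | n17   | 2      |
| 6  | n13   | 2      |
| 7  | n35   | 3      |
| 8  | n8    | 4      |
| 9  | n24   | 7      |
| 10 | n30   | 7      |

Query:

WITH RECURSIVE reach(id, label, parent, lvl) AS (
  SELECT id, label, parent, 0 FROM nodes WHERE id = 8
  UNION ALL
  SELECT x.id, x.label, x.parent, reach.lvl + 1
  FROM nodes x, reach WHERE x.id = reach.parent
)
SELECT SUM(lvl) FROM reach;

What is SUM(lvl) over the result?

6

Base: id=8 (n8), parent=4, lvl 0.
Iteration 1: join on id=4 -> n2 (id 4, parent=2, lvl 1).
Iteration 2: join on id=2 -> n5 (id 2, parent=1, lvl 2).
Iteration 3: join on id=1 -> n33 (id 1, parent=NULL, lvl 3).
Iteration 4: parent is NULL; no match; recursion stops.
SUM(lvl) = 0 + 1 + 2 + 3 = 6.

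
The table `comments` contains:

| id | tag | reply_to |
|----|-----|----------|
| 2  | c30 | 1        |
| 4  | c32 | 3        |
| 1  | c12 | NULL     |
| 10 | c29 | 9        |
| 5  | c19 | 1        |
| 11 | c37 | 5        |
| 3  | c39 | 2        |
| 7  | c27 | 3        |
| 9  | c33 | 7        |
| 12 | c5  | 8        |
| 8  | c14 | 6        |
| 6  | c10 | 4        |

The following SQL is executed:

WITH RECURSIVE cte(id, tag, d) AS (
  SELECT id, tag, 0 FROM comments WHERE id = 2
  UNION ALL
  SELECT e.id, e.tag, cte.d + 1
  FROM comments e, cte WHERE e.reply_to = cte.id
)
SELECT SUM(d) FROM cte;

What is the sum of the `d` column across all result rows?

Base: id=2 (c30) at d 0.
Iteration 1: rows with reply_to in {2} -> c39 (id 3, d 1).
Iteration 2: rows with reply_to in {3} -> c32 (id 4, d 2), c27 (id 7, d 2).
Iteration 3: rows with reply_to in {4,7} -> c10 (id 6, d 3), c33 (id 9, d 3).
Iteration 4: rows with reply_to in {6,9} -> c14 (id 8, d 4), c29 (id 10, d 4).
Iteration 5: rows with reply_to in {8,10} -> c5 (id 12, d 5).
Iteration 6: no rows with reply_to in {12}; recursion stops.
SUM(d) = 0 + 1 + 2 + 2 + 3 + 3 + 4 + 4 + 5 = 24.

24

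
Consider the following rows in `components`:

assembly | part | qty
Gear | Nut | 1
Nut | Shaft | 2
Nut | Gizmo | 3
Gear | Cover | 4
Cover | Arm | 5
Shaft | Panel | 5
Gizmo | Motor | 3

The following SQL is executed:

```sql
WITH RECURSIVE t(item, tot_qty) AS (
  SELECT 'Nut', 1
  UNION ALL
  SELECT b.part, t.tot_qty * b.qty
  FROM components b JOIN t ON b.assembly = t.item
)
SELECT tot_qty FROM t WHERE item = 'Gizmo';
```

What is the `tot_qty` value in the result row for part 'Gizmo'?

Base: (Nut, tot_qty=1).
Iteration 1: components of {Nut} -> Gizmo = 1*3 = 3, Shaft = 1*2 = 2.
Iteration 2: components of {Gizmo,Shaft} -> Motor = 3*3 = 9, Panel = 2*5 = 10.
Iteration 3: no further components; recursion stops.

3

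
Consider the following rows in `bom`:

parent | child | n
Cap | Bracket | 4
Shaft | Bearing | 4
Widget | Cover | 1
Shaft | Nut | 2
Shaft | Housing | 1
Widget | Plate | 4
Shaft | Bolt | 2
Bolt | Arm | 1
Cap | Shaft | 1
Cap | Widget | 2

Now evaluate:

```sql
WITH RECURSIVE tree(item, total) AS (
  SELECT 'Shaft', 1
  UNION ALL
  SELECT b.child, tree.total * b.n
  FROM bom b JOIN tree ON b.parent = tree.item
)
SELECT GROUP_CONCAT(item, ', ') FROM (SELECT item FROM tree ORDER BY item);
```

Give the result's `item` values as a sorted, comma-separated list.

Arm, Bearing, Bolt, Housing, Nut, Shaft

Base: (Shaft, total=1).
Iteration 1: components of {Shaft} -> Bearing = 1*4 = 4, Bolt = 1*2 = 2, Housing = 1*1 = 1, Nut = 1*2 = 2.
Iteration 2: components of {Bearing,Bolt,Housing,Nut} -> Arm = 2*1 = 2.
Iteration 3: no further components; recursion stops.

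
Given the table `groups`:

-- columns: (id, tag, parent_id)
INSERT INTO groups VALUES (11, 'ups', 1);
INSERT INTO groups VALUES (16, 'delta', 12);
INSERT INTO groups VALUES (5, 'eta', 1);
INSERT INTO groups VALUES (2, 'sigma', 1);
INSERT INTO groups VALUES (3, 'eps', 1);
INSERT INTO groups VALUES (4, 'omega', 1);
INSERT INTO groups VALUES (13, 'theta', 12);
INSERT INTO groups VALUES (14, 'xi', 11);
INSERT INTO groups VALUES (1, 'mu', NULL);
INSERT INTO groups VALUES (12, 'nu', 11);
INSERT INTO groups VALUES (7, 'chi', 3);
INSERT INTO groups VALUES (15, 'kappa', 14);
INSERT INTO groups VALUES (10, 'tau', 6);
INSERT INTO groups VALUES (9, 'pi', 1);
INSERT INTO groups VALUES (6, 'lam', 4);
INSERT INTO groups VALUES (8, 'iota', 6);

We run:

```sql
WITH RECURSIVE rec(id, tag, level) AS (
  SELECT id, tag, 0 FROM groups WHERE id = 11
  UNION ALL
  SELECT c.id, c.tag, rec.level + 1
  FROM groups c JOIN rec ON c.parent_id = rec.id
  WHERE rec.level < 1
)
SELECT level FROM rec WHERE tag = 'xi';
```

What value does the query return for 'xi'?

1

Base: id=11 (ups) at level 0.
Iteration 1: rows with parent_id in {11} -> nu (id 12, level 1), xi (id 14, level 1).
Iteration 2: level < 1 fails for all current rows; recursion stops.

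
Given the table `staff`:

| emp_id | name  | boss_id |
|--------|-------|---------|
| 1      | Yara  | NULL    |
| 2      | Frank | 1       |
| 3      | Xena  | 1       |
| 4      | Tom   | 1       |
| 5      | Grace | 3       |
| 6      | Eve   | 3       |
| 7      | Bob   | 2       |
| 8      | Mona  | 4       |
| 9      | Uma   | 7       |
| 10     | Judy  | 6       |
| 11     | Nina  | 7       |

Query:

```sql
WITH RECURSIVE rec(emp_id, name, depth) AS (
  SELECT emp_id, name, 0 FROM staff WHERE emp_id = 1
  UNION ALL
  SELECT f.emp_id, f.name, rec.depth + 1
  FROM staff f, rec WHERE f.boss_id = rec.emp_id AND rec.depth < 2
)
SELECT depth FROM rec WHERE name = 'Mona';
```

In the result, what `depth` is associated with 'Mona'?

2

Base: emp_id=1 (Yara) at depth 0.
Iteration 1: rows with boss_id in {1} -> Frank (id 2, depth 1), Xena (id 3, depth 1), Tom (id 4, depth 1).
Iteration 2: rows with boss_id in {2,3,4} -> Grace (id 5, depth 2), Eve (id 6, depth 2), Bob (id 7, depth 2), Mona (id 8, depth 2).
Iteration 3: depth < 2 fails for all current rows; recursion stops.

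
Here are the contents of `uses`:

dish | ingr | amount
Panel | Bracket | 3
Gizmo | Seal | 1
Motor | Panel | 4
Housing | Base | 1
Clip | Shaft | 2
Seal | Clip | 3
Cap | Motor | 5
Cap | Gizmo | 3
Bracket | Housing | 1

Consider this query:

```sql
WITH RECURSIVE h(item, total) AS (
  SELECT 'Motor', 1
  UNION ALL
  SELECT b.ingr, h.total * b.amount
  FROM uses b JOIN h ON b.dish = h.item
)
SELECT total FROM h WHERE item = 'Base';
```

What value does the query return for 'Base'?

Base: (Motor, total=1).
Iteration 1: components of {Motor} -> Panel = 1*4 = 4.
Iteration 2: components of {Panel} -> Bracket = 4*3 = 12.
Iteration 3: components of {Bracket} -> Housing = 12*1 = 12.
Iteration 4: components of {Housing} -> Base = 12*1 = 12.
Iteration 5: no further components; recursion stops.

12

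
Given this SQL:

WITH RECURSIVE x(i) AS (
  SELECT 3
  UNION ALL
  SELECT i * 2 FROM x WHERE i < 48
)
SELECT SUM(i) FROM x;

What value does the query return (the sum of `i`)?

93

Base: i=3.
Iteration 1: 3 < 48 holds -> i = 3 * 2 = 6.
Iteration 2: 6 < 48 holds -> i = 6 * 2 = 12.
Iteration 3: 12 < 48 holds -> i = 12 * 2 = 24.
Iteration 4: 24 < 48 holds -> i = 24 * 2 = 48.
Iteration 5: 48 < 48 fails; recursion stops.
SUM(i) = 3 + 6 + 12 + 24 + 48 = 93.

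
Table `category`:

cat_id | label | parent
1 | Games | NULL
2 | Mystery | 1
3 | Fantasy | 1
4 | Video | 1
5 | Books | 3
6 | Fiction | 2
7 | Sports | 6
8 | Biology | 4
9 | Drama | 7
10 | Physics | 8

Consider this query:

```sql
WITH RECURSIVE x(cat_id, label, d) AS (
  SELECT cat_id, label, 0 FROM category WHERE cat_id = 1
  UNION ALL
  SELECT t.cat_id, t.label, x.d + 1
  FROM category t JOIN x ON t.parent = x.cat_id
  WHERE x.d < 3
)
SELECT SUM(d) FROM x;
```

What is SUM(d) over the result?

Base: cat_id=1 (Games) at d 0.
Iteration 1: rows with parent in {1} -> Mystery (id 2, d 1), Fantasy (id 3, d 1), Video (id 4, d 1).
Iteration 2: rows with parent in {2,3,4} -> Books (id 5, d 2), Fiction (id 6, d 2), Biology (id 8, d 2).
Iteration 3: rows with parent in {5,6,8} -> Sports (id 7, d 3), Physics (id 10, d 3).
Iteration 4: d < 3 fails for all current rows; recursion stops.
SUM(d) = 0 + 1 + 1 + 1 + 2 + 2 + 2 + 3 + 3 = 15.

15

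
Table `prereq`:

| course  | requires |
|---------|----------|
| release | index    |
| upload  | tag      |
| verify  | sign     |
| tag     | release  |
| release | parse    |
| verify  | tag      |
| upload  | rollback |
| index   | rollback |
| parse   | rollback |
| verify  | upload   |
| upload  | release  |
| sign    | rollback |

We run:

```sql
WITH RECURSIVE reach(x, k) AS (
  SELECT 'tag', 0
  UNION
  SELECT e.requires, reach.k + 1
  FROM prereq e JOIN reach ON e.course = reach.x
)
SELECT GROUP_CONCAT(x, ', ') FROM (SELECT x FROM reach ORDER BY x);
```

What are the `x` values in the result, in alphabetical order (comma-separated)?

Base: (tag, k=0).
Iteration 1: edges from {tag} -> (release, k=1).
Iteration 2: edges from {release} -> (index, k=2), (parse, k=2).
Iteration 3: edges from {index,parse} -> (rollback, k=3). [UNION drops 1 duplicate row(s)]
Iteration 4: no outgoing edges from {rollback}; recursion stops.

index, parse, release, rollback, tag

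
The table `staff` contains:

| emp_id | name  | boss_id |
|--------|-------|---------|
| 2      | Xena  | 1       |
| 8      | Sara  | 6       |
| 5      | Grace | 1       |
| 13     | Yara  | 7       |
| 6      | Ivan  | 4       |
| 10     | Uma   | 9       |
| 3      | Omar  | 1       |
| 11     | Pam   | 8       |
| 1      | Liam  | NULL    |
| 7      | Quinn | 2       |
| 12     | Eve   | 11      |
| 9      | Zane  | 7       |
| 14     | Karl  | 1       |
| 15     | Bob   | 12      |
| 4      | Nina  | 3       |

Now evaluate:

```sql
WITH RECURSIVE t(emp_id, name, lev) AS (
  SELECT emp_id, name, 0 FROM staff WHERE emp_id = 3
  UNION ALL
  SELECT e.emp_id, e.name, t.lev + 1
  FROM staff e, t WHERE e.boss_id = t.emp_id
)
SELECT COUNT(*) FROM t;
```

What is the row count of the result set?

Base: emp_id=3 (Omar) at lev 0.
Iteration 1: rows with boss_id in {3} -> Nina (id 4, lev 1).
Iteration 2: rows with boss_id in {4} -> Ivan (id 6, lev 2).
Iteration 3: rows with boss_id in {6} -> Sara (id 8, lev 3).
Iteration 4: rows with boss_id in {8} -> Pam (id 11, lev 4).
Iteration 5: rows with boss_id in {11} -> Eve (id 12, lev 5).
Iteration 6: rows with boss_id in {12} -> Bob (id 15, lev 6).
Iteration 7: no rows with boss_id in {15}; recursion stops.
Total rows emitted: 7.

7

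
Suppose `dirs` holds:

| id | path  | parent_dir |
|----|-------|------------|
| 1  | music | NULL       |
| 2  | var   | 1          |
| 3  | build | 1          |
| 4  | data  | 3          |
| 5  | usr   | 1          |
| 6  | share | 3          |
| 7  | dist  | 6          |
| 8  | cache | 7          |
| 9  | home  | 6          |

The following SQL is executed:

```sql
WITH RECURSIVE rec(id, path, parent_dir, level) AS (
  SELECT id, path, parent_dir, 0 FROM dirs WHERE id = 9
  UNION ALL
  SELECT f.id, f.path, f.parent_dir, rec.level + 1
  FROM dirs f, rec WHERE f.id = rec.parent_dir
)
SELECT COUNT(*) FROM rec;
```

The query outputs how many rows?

Base: id=9 (home), parent_dir=6, level 0.
Iteration 1: join on id=6 -> share (id 6, parent_dir=3, level 1).
Iteration 2: join on id=3 -> build (id 3, parent_dir=1, level 2).
Iteration 3: join on id=1 -> music (id 1, parent_dir=NULL, level 3).
Iteration 4: parent_dir is NULL; no match; recursion stops.
Total rows emitted: 4.

4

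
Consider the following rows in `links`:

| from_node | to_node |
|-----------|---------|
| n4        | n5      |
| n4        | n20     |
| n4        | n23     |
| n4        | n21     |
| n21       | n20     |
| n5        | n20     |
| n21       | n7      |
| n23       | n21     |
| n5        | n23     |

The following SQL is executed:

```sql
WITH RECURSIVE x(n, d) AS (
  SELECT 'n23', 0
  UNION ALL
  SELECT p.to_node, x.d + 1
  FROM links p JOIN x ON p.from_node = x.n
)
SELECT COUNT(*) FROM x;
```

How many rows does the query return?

4

Base: (n23, d=0).
Iteration 1: edges from {n23} -> (n21, d=1).
Iteration 2: edges from {n21} -> (n20, d=2), (n7, d=2).
Iteration 3: no outgoing edges from {n20,n7}; recursion stops.
Total rows emitted: 4.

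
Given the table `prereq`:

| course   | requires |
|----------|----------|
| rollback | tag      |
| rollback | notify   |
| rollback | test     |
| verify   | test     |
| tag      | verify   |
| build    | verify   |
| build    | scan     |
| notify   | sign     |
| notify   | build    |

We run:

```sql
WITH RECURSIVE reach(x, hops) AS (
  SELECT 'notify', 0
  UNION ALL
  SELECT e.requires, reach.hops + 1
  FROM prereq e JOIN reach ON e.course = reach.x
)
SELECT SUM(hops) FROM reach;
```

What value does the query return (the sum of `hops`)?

9

Base: (notify, hops=0).
Iteration 1: edges from {notify} -> (build, hops=1), (sign, hops=1).
Iteration 2: edges from {build,sign} -> (scan, hops=2), (verify, hops=2).
Iteration 3: edges from {scan,verify} -> (test, hops=3).
Iteration 4: no outgoing edges from {test}; recursion stops.
SUM(hops) = 0 + 1 + 1 + 2 + 2 + 3 = 9.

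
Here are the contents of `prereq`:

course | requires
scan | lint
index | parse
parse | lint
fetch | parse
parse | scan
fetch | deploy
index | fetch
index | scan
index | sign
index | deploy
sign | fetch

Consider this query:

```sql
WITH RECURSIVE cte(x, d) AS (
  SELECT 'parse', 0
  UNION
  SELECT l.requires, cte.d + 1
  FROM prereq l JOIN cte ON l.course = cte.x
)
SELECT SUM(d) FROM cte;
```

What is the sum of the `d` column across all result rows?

Base: (parse, d=0).
Iteration 1: edges from {parse} -> (lint, d=1), (scan, d=1).
Iteration 2: edges from {lint,scan} -> (lint, d=2).
Iteration 3: no outgoing edges from {lint}; recursion stops.
SUM(d) = 0 + 1 + 1 + 2 = 4.

4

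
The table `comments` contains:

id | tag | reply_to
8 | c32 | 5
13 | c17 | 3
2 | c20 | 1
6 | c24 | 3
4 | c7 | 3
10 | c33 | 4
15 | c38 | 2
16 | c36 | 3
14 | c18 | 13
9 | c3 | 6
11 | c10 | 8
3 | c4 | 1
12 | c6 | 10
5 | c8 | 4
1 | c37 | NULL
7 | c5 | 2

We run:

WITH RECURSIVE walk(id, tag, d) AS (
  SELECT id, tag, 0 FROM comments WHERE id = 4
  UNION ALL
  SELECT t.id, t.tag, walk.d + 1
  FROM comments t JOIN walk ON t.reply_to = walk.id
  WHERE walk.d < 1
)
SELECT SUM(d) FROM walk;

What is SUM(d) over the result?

Base: id=4 (c7) at d 0.
Iteration 1: rows with reply_to in {4} -> c8 (id 5, d 1), c33 (id 10, d 1).
Iteration 2: d < 1 fails for all current rows; recursion stops.
SUM(d) = 0 + 1 + 1 = 2.

2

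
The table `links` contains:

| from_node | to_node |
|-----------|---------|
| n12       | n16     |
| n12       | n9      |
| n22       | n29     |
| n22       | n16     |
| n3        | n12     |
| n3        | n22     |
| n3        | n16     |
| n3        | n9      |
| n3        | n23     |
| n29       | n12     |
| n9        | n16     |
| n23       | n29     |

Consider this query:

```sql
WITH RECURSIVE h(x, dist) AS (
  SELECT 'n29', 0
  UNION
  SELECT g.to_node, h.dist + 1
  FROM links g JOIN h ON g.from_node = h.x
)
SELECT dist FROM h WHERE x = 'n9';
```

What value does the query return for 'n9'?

Base: (n29, dist=0).
Iteration 1: edges from {n29} -> (n12, dist=1).
Iteration 2: edges from {n12} -> (n16, dist=2), (n9, dist=2).
Iteration 3: edges from {n16,n9} -> (n16, dist=3).
Iteration 4: no outgoing edges from {n16}; recursion stops.

2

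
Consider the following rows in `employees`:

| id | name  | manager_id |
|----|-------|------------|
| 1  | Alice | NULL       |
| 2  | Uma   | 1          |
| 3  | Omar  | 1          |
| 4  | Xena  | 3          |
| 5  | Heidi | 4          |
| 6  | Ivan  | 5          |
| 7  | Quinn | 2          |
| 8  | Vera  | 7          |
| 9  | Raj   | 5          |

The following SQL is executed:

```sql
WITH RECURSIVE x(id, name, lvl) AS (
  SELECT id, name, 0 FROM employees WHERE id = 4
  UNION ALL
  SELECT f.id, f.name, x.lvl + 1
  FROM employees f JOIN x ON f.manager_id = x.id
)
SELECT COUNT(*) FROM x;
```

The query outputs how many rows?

4

Base: id=4 (Xena) at lvl 0.
Iteration 1: rows with manager_id in {4} -> Heidi (id 5, lvl 1).
Iteration 2: rows with manager_id in {5} -> Ivan (id 6, lvl 2), Raj (id 9, lvl 2).
Iteration 3: no rows with manager_id in {6,9}; recursion stops.
Total rows emitted: 4.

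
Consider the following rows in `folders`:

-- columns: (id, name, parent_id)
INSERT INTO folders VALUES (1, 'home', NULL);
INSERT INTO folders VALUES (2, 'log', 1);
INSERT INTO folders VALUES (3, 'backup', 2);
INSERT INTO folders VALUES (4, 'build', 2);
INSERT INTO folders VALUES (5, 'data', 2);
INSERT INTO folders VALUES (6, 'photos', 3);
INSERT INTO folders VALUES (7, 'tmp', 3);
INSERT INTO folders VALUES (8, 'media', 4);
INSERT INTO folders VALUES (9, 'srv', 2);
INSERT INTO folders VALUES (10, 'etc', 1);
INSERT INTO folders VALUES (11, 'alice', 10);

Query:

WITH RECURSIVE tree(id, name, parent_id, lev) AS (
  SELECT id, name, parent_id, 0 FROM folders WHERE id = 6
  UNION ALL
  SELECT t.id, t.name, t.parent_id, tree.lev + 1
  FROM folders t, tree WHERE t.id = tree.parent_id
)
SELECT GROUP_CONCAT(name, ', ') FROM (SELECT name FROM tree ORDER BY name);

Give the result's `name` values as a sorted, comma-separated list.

backup, home, log, photos

Base: id=6 (photos), parent_id=3, lev 0.
Iteration 1: join on id=3 -> backup (id 3, parent_id=2, lev 1).
Iteration 2: join on id=2 -> log (id 2, parent_id=1, lev 2).
Iteration 3: join on id=1 -> home (id 1, parent_id=NULL, lev 3).
Iteration 4: parent_id is NULL; no match; recursion stops.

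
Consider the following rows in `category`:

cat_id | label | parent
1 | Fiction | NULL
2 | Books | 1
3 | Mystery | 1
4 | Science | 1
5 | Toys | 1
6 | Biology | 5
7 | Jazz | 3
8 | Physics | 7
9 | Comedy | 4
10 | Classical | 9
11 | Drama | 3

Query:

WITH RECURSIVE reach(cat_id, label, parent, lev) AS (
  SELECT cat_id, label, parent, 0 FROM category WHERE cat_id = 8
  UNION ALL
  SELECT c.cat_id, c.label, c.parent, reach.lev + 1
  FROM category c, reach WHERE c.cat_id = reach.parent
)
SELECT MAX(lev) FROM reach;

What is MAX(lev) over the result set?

Base: cat_id=8 (Physics), parent=7, lev 0.
Iteration 1: join on cat_id=7 -> Jazz (id 7, parent=3, lev 1).
Iteration 2: join on cat_id=3 -> Mystery (id 3, parent=1, lev 2).
Iteration 3: join on cat_id=1 -> Fiction (id 1, parent=NULL, lev 3).
Iteration 4: parent is NULL; no match; recursion stops.
lev values: 0, 1, 2, 3; the maximum is 3.

3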